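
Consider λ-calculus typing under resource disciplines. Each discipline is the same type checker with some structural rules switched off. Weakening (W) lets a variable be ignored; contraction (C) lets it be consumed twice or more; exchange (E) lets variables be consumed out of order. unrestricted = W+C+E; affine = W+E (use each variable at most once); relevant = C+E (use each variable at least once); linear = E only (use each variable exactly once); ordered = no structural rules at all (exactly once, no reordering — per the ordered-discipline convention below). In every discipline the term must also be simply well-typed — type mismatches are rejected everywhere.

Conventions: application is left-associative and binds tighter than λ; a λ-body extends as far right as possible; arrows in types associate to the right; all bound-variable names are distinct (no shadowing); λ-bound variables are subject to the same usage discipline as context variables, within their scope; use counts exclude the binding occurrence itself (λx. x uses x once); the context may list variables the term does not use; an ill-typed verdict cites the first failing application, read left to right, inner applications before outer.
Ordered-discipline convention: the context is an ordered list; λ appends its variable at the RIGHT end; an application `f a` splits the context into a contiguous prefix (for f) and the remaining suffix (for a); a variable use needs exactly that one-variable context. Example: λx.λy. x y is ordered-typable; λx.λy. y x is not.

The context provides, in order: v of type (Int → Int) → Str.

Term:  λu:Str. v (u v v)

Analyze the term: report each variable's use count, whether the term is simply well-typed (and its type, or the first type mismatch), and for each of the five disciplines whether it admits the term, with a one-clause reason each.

usage: v=3, u (λ-bound)=1
left-to-right use order: v, u, v, v
typing: ill-typed: non-function type Str applied to an argument
ordered ✗ (the type mismatch rejects it)
linear ✗ (not simply typable)
affine ✗ (fails simple typing)
relevant ✗ (a type mismatch blocks all five)
unrestricted ✗ (the type mismatch rejects it)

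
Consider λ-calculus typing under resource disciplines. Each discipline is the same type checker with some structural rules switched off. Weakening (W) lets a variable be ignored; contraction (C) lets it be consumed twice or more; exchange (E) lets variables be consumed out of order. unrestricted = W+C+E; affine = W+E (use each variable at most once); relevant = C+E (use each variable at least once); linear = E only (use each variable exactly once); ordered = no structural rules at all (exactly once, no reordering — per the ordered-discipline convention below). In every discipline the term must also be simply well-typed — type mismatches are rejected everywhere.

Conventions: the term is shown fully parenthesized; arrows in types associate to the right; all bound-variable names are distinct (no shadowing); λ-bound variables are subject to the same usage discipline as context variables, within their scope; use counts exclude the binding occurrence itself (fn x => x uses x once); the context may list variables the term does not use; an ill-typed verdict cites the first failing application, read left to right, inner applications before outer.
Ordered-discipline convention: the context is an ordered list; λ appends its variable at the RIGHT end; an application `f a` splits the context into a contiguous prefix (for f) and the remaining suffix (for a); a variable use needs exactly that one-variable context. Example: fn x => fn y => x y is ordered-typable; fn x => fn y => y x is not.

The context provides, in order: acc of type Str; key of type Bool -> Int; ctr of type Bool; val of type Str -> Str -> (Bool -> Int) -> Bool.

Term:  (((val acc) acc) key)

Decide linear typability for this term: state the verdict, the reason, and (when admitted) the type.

no — uses contraction: acc ×2; unused: ctr — weakening required
variable uses: acc=2, key=1, ctr=0, val=1
use order (left to right): val, acc, acc, key
typing: the term checks, with type Bool
per-discipline verdicts: ordered ✗ · linear ✗ · affine ✗ · relevant ✗ · unrestricted ✓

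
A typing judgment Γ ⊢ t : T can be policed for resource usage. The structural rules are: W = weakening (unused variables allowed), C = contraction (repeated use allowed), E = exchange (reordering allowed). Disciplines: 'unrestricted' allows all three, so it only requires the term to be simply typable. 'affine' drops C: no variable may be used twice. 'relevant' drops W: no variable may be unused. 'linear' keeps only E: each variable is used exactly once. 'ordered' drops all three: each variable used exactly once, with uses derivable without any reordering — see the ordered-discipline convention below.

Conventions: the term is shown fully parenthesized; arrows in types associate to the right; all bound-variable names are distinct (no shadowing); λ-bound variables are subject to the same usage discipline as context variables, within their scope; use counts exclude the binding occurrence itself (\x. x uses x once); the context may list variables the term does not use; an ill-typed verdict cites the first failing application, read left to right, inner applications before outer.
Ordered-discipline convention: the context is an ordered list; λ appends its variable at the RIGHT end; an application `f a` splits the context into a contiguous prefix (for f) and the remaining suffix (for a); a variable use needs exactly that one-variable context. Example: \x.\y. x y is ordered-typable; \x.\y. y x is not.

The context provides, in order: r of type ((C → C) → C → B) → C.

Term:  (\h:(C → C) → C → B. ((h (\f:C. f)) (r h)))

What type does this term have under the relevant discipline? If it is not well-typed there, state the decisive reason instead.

term : ((C → C) → C → B) → B
use counts: r: 1, h [bound]: 2, f [bound]: 1
use order (left to right): h, f, r, h
typing: ✓ — ((C → C) → C → B) → B
summary: ordered ✗, linear ✗, affine ✗, relevant ✓, unrestricted ✓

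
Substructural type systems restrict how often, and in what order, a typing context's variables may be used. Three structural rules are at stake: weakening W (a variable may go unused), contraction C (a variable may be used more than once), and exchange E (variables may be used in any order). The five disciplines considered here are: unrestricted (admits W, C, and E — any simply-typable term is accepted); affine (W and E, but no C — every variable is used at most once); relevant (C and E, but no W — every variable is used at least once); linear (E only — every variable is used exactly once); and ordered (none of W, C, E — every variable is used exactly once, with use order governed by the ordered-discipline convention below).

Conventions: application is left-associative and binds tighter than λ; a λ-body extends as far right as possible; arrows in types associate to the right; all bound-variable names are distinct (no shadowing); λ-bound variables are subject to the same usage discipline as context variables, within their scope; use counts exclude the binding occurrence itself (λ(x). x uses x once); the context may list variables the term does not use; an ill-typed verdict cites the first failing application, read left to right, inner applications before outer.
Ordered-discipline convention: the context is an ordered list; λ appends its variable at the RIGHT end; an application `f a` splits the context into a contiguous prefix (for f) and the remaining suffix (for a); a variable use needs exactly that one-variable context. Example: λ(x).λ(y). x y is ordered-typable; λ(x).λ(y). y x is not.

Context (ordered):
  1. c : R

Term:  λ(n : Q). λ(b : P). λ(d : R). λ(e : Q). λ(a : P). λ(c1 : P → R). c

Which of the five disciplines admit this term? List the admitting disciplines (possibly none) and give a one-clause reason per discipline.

admitted in: affine, unrestricted
variable uses: c: 1; n [bound]: 0; b [bound]: 0; d [bound]: 0; e [bound]: 0; a [bound]: 0; c1 [bound]: 0
use order (left to right): c
typing: well-typed at Q → P → R → Q → P → (P → R) → R
ordered: ✗ — n, b, d, e, a, c1 never used (weakening)
linear: ✗ — n, b, d, e, a, c1 never used (weakening)
affine: ✓ — at most one use each (c, n, b, d, e, a, c1)
relevant: ✗ — n, b, d, e, a, c1 never used (weakening)
unrestricted: ✓ — well-typed at Q → P → R → Q → P → (P → R) → R; no restrictions here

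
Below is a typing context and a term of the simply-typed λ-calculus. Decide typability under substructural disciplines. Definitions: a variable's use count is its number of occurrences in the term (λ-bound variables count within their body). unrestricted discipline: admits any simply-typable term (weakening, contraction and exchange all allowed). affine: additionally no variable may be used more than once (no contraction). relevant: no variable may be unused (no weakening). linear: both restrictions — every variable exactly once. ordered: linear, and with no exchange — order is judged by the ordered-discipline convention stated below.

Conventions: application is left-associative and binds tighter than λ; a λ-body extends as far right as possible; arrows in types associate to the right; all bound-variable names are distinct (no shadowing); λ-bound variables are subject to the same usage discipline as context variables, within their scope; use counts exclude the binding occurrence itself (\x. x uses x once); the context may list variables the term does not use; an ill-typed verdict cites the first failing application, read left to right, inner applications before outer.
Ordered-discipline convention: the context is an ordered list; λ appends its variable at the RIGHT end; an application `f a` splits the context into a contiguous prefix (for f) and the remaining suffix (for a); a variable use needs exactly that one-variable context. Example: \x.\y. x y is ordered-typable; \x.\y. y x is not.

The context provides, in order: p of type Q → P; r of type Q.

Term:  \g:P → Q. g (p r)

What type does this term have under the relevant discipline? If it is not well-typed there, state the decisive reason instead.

term : (P → Q) → Q
usage: p=1, r=1, g (λ-bound)=1
left-to-right use order: g, p, r
typing: ✓ — (P → Q) → Q
per-discipline verdicts: ordered ✗; linear ✓; affine ✓; relevant ✓; unrestricted ✓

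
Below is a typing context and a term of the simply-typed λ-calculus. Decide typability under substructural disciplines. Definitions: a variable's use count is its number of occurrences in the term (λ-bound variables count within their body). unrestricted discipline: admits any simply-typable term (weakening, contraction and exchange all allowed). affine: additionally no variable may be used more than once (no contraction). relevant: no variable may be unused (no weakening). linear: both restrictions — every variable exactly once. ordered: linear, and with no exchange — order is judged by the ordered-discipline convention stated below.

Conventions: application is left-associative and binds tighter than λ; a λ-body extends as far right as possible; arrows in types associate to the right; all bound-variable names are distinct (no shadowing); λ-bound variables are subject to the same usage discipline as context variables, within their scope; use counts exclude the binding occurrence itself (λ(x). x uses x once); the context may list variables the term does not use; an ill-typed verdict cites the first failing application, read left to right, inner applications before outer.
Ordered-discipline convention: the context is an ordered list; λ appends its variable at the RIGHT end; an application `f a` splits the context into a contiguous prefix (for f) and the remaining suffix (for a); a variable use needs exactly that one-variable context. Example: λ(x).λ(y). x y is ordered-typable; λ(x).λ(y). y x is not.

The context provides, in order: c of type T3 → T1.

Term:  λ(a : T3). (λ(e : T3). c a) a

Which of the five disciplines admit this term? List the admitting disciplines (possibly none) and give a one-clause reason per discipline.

admitted in: unrestricted
variable uses: c ×1, a (bound) ×2, e (bound) ×0
left-to-right use order: c, a, a
typing: well-typed at T3 → T1
ordered: ✗ — repeated use of a ×2; unused: e — weakening required
linear: ✗ — repeated use of a ×2; unused: e — weakening required
affine: ✗ — repeated use of a ×2
relevant: ✗ — unused: e — weakening required
unrestricted: ✓ — type-checks (T3 → T1) and nothing is barred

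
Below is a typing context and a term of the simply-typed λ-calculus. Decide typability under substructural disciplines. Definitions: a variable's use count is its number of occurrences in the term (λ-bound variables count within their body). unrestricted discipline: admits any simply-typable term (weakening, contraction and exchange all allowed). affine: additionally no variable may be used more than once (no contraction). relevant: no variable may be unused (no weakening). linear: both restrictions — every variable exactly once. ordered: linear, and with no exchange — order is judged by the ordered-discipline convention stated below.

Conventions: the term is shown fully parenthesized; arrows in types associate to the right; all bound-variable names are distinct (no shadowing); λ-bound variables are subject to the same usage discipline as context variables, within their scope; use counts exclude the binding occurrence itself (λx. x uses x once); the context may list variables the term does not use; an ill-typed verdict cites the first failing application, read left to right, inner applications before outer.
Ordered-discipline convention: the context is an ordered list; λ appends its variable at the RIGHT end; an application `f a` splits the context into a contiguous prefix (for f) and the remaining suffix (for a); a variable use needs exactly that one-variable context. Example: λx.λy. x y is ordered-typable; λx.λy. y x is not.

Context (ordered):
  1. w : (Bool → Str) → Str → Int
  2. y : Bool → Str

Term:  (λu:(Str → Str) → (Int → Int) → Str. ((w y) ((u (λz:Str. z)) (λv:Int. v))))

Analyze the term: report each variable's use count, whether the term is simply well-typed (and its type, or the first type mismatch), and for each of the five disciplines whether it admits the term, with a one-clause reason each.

usage: w ×1; y ×1; u [bound] ×1; z [bound] ×1; v [bound] ×1
left-to-right use order: w, y, u, z, v
typing: well-typed at ((Str → Str) → (Int → Int) → Str) → Int
ordered: ✓, one use each (w, y, u, z, v); ordered split holds
linear: ✓, exactly-once usage across w, y, u, z, v
affine: ✓, none of w, y, u, z, v used more than once
relevant: ✓, at least one use each (w, y, u, z, v)
unrestricted: ✓, typability at ((Str → Str) → (Int → Int) → Str) → Int is all that's needed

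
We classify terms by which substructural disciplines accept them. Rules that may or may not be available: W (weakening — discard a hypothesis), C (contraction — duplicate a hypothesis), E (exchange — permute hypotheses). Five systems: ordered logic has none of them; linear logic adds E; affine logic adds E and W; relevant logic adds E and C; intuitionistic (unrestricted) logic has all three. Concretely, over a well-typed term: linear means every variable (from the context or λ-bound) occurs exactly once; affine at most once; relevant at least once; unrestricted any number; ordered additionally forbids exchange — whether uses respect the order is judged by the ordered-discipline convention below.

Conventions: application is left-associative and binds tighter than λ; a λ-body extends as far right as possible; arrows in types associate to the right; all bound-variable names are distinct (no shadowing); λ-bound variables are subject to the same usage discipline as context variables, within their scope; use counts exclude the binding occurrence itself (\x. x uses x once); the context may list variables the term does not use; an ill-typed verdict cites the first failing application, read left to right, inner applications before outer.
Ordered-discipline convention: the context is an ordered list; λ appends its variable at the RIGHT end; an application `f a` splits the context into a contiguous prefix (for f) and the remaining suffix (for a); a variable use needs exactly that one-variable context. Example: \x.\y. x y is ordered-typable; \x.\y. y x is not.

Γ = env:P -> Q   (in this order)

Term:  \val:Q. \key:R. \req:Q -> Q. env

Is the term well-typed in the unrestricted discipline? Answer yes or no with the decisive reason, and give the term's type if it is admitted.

yes — type-checks (Q -> R -> (Q -> Q) -> P -> Q) and nothing is barred; term : Q -> R -> (Q -> Q) -> P -> Q
usage: env: 1×; val (bound): 0×; key (bound): 0×; req (bound): 0×
left-to-right use order: env
typing: well-typed at Q -> R -> (Q -> Q) -> P -> Q
across the five disciplines: ordered ✗ · linear ✗ · affine ✓ · relevant ✗ · unrestricted ✓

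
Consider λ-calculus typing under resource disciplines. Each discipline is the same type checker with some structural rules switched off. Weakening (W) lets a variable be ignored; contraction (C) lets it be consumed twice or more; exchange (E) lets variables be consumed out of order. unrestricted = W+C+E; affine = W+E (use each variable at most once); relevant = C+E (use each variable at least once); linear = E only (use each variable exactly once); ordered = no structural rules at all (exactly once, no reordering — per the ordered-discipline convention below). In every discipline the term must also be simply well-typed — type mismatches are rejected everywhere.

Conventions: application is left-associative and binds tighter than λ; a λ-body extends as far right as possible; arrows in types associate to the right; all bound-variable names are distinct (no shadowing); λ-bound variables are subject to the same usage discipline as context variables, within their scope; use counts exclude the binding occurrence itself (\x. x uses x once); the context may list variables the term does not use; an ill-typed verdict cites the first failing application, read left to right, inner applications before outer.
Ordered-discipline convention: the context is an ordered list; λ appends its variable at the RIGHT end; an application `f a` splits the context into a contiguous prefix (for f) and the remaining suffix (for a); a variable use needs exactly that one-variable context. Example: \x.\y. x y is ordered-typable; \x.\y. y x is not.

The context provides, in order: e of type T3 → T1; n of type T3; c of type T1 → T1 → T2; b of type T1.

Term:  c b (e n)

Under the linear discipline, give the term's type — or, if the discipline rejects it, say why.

term : T2
use counts: e: 1×, n: 1×, c: 1×, b: 1×
uses in reading order: c, b, e, n
typing: well-typed at T2
summary: ordered ✗ · linear ✓ · affine ✓ · relevant ✓ · unrestricted ✓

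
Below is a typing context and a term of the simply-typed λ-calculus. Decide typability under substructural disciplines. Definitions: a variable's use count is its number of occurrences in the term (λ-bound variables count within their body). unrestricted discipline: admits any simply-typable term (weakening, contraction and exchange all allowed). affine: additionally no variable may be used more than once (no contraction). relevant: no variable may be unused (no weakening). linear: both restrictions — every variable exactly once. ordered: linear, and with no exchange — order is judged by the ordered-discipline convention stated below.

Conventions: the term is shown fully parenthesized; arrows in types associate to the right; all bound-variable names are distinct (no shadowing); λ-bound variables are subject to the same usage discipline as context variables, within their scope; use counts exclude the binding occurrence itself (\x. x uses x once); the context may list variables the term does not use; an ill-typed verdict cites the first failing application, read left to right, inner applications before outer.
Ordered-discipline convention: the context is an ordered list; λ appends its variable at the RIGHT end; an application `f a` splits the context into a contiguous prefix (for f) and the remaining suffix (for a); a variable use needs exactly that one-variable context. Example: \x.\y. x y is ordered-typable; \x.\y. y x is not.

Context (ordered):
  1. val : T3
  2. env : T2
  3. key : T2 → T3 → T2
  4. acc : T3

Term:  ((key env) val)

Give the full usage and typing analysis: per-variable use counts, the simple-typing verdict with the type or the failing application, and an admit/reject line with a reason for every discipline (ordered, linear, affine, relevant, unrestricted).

use counts: val ×1, env ×1, key ×1, acc ×0
uses in reading order: key, env, val
typing: well-typed — term : T2
ordered: ✗, unused: acc — weakening required
linear: ✗, unused: acc — weakening required
affine: ✓, at most one use each (val, env, key, acc)
relevant: ✗, unused: acc — weakening required
unrestricted: ✓, simply typable at T2; W, C, E all held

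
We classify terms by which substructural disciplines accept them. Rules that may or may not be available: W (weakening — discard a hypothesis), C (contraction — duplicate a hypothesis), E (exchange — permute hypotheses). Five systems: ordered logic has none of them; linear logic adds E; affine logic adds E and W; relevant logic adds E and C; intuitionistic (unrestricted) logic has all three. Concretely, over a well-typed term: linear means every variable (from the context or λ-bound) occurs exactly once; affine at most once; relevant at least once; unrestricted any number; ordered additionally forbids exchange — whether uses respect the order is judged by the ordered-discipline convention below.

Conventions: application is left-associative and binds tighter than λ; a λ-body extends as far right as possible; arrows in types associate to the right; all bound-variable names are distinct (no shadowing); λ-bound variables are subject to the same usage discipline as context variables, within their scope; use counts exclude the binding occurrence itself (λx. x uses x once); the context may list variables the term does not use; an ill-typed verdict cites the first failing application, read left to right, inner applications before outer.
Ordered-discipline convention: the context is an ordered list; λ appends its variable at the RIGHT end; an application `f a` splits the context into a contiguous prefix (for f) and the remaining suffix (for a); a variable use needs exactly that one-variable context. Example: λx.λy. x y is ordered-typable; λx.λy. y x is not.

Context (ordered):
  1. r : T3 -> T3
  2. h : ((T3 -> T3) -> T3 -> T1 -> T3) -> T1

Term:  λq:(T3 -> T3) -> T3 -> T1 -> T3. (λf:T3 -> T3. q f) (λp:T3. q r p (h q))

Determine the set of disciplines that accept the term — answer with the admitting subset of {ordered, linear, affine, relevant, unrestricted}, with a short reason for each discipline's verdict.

admitting disciplines: relevant, unrestricted
counts: r ×1, h ×1, q (bound) ×3, f (bound) ×1, p (bound) ×1
order of uses: q, f, q, r, p, h, q
typing: ✓ — ((T3 -> T3) -> T3 -> T1 -> T3) -> T3 -> T1 -> T3
ordered: ✗ — q ×3 used more than once (contraction)
linear: ✗ — q ×3 used more than once (contraction)
affine: ✗ — q ×3 used more than once (contraction)
relevant: ✓ — every one of r, h, q, f, p appears
unrestricted: ✓ — type-checks (((T3 -> T3) -> T3 -> T1 -> T3) -> T3 -> T1 -> T3) and nothing is barred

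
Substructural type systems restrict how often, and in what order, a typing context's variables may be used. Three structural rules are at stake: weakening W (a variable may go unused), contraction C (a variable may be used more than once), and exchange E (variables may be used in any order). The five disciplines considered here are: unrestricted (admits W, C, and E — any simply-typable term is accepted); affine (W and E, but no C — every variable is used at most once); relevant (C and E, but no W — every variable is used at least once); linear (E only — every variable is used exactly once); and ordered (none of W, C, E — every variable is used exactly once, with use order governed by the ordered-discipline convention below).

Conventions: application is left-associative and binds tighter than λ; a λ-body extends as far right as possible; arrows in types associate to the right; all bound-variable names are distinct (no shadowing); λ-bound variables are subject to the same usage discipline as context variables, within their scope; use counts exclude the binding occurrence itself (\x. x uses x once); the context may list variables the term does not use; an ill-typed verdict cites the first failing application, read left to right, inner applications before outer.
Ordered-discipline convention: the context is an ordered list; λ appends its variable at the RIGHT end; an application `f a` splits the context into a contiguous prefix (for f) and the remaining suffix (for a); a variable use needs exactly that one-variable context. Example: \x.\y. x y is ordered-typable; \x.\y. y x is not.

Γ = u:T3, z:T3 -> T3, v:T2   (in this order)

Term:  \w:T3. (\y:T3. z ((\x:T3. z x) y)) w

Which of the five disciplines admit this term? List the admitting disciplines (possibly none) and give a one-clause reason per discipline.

admitted by: unrestricted
variable uses: u: 0×; z: 2×; v: 0×; w [bound]: 1×; y [bound]: 1×; x [bound]: 1×
uses in reading order: z, z, x, y, w
typing: the term checks, with type T3 -> T3
ordered ✗ (repeated use of z ×2; needs weakening: u, v unused)
linear ✗ (repeated use of z ×2; needs weakening: u, v unused)
affine ✗ (repeated use of z ×2)
relevant ✗ (needs weakening: u, v unused)
unrestricted ✓ (simply typable at T3 -> T3; W, C, E all held)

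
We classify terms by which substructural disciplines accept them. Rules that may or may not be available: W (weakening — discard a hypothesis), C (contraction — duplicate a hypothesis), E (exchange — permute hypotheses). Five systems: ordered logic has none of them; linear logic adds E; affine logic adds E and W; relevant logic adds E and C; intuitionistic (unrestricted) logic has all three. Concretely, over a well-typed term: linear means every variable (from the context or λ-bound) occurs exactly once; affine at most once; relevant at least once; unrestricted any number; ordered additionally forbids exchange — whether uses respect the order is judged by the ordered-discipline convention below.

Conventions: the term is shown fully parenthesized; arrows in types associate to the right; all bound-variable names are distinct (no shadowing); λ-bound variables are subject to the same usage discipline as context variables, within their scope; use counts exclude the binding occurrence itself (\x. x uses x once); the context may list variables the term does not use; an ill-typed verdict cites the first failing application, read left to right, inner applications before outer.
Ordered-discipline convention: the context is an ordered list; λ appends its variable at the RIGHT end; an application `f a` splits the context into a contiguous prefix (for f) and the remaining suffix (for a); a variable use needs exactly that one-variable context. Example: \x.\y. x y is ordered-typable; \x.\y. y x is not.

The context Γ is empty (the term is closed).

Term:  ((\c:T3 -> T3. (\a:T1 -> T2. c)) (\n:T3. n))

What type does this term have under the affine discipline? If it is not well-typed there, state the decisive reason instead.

term : (T1 -> T2) -> T3 -> T3
counts: c [bound]=1; a [bound]=0; n [bound]=1
order of uses: c, n
typing: well-typed — term : (T1 -> T2) -> T3 -> T3
all disciplines: ordered ✗ · linear ✗ · affine ✓ · relevant ✗ · unrestricted ✓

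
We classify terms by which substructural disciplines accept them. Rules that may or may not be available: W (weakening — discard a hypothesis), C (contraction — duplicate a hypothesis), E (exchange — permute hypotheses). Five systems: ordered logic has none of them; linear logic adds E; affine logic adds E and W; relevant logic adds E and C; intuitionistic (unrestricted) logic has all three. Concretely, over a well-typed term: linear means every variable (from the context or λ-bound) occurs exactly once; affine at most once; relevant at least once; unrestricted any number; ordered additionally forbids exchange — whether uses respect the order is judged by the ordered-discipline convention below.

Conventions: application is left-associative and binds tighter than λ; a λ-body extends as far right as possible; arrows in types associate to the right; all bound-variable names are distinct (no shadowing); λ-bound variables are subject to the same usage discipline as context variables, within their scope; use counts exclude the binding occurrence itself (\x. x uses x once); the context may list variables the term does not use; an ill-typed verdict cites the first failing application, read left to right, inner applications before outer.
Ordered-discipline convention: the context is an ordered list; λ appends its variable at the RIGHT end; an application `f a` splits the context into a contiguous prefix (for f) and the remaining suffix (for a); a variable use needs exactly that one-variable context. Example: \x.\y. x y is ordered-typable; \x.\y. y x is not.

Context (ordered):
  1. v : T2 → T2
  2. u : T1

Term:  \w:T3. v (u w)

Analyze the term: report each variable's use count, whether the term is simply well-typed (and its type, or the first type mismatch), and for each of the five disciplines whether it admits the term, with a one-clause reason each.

variable uses: v: 1×; u: 1×; w (λ-bound): 1×
order of uses: v, u, w
typing: ill-typed: applying a non-function (T1)
ordered: ✗ — a type mismatch blocks all five
linear: ✗ — the type mismatch rejects it
affine: ✗ — not simply typable
relevant: ✗ — fails simple typing
unrestricted: ✗ — a type mismatch blocks all five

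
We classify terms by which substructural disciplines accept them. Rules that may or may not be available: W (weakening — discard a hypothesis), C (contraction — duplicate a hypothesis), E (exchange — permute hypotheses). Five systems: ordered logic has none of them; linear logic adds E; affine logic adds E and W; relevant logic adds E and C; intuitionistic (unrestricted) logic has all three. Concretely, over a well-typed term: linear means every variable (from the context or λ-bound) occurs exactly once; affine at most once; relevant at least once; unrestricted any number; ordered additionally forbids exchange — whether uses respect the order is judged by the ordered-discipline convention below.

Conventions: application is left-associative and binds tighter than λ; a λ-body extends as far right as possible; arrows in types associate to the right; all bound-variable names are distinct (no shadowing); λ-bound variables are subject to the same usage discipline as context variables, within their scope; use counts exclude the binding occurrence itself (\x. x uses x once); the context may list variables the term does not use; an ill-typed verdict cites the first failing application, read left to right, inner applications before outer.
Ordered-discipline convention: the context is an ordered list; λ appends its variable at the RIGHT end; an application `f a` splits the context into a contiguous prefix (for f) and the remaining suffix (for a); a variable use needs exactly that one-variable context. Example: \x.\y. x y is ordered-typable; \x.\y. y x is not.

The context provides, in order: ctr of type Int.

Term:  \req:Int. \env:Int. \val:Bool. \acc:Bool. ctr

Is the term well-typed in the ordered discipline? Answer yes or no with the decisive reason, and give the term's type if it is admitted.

no — req, env, val, acc left unused
counts: ctr: 1; req [bound]: 0; env [bound]: 0; val [bound]: 0; acc [bound]: 0
uses in reading order: ctr
typing: well-typed — term : Int → Int → Bool → Bool → Int
across the five disciplines: ordered ✗ · linear ✗ · affine ✓ · relevant ✗ · unrestricted ✓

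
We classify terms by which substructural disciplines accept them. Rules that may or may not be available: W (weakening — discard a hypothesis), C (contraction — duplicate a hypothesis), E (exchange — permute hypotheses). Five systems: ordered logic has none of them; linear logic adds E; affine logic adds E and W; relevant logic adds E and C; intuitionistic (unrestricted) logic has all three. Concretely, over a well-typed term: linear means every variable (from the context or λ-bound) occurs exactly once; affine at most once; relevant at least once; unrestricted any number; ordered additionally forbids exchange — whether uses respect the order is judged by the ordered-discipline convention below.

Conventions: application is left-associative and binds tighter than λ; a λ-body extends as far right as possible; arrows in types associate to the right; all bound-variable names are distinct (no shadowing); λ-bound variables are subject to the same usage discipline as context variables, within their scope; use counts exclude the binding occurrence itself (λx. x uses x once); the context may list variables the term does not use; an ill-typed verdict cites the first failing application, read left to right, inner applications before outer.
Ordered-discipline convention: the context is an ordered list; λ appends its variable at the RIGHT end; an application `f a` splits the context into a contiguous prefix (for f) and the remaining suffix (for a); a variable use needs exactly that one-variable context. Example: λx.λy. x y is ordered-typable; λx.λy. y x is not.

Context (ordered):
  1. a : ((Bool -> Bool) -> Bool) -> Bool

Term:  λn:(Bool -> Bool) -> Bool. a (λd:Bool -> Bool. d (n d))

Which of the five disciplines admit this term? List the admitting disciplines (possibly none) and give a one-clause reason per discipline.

accepted by: relevant, unrestricted
use counts: a ×1; n (bound) ×1; d (bound) ×2
order of uses: a, d, n, d
typing: the term checks, with type ((Bool -> Bool) -> Bool) -> Bool
ordered: ✗ — uses contraction: d ×2
linear: ✗ — uses contraction: d ×2
affine: ✗ — uses contraction: d ×2
relevant: ✓ — every one of a, n, d appears
unrestricted: ✓ — type-checks (((Bool -> Bool) -> Bool) -> Bool) and nothing is barred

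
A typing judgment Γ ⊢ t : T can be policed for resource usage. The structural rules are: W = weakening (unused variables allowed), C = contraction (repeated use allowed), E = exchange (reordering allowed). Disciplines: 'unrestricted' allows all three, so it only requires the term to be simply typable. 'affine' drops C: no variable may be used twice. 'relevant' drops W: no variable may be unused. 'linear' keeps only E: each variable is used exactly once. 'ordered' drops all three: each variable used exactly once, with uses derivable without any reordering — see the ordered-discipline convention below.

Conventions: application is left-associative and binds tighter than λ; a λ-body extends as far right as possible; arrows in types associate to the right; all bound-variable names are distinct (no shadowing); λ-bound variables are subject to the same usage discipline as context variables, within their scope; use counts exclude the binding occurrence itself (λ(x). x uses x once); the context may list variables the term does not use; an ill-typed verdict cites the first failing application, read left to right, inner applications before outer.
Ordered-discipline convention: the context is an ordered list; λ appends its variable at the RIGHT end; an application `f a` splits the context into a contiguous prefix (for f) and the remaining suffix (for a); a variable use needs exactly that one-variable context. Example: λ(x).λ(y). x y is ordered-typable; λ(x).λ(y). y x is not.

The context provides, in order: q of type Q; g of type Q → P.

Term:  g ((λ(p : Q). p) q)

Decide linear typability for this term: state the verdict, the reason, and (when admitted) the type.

yes — exactly-once usage across q, g, p; term : P
usage: q=1, g=1, p (λ-bound)=1
left-to-right use order: g, p, q
typing: ✓ — P
across the five disciplines: ordered ✗; linear ✓; affine ✓; relevant ✓; unrestricted ✓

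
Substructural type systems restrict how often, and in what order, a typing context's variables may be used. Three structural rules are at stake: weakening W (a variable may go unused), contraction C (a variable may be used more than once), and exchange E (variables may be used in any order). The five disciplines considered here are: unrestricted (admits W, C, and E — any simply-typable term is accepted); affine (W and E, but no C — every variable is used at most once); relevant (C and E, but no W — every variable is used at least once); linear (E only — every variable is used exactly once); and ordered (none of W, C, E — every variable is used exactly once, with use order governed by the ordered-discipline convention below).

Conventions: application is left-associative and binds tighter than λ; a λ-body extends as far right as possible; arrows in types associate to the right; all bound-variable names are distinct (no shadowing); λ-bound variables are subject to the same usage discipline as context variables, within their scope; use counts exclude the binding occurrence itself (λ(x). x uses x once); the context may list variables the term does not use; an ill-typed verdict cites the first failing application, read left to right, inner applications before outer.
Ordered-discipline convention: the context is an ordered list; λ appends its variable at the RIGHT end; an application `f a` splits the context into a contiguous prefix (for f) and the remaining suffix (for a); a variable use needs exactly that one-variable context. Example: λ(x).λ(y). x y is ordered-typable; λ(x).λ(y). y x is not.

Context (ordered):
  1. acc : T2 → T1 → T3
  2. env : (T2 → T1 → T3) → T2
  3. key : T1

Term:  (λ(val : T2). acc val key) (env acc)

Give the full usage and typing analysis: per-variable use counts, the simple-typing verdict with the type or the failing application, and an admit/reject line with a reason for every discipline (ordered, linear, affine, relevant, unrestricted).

counts: acc: 2; env: 1; key: 1; val (bound): 1
left-to-right use order: acc, val, key, env, acc
typing: the term checks, with type T3
ordered: ✗ — needs contraction — acc ×2
linear: ✗ — needs contraction — acc ×2
affine: ✗ — needs contraction — acc ×2
relevant: ✓ — at least one use each (acc, env, key, val)
unrestricted: ✓ — simply typable at T3; W, C, E all held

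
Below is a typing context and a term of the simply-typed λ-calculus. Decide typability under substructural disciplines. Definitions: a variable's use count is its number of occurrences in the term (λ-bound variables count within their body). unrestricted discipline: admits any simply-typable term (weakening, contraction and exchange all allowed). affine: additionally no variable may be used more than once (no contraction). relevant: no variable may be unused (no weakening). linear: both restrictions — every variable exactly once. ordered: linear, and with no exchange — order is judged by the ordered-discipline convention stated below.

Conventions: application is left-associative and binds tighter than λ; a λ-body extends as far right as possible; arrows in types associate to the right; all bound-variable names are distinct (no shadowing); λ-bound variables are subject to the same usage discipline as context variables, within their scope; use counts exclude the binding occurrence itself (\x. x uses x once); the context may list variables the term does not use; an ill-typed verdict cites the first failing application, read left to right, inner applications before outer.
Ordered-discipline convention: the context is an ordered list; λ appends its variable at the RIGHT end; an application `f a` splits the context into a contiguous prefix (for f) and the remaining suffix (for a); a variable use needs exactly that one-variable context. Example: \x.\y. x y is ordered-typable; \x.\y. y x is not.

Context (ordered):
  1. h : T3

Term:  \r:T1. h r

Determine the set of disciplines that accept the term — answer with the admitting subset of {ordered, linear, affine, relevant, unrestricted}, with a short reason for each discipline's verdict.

accepted by: none
counts: h: 1; r (λ-bound): 1
left-to-right use order: h, r
typing: ill-typed: can't apply a value of type T3
ordered: ✗ — the type mismatch rejects it
linear: ✗ — not simply typable
affine: ✗ — fails simple typing
relevant: ✗ — a type mismatch blocks all five
unrestricted: ✗ — the type mismatch rejects it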